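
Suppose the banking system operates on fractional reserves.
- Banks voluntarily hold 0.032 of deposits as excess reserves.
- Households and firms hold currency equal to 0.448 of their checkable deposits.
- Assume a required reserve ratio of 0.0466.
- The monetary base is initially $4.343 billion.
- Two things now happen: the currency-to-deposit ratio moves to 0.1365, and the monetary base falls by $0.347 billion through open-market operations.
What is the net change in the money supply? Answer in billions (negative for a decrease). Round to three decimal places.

Before: m₁ = (1 + 0.448) / (0.0466 + 0.032 + 0.448) ≈ 2.74972, MB₁ = 4.343, so M₁ = 2.74972 × 4.343 ≈ 11.942 billion.
After: m₂ = (1 + 0.1365) / (0.0466 + 0.032 + 0.1365) ≈ 5.28359, MB₂ = 4.343 − 0.347 = 3.996, so M₂ = 5.28359 × 3.996 ≈ 21.1132 billion.
ΔM = M₂ − M₁ = 21.1132 − 11.942 = 9.1712 billion.

$9.171 billion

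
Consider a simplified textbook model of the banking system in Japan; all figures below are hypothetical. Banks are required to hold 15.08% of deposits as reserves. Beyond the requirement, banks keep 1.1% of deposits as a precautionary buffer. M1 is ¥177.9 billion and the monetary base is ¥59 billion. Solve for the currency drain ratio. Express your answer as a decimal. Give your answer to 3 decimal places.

Using m = M/MB = 177.9/59 ≈ 3.015254. From m = (1 + c)/(c + rr + e), rearranging gives 1 + c = m·(c + rr + e), so c·(1 − m) = m·(rr + e) − 1.
Hence c = [m·(rr + e) − 1]/(1 − m) = [3.015254 × (0.1508 + 0.011) − 1] / (1 − 3.015254) ≈ 0.254128.

0.254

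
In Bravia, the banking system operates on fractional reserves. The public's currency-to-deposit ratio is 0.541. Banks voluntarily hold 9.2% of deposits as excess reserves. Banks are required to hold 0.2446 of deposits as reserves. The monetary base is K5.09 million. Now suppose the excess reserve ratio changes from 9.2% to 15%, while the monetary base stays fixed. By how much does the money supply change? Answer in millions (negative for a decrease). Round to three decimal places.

Initially m₁ = (1 + 0.541) / (0.2446 + 0.092 + 0.541) ≈ 1.75593, so M₁ = 1.75593 × 5.09 ≈ 8.9377 million.
After the change m₂ = (1 + 0.541) / (0.2446 + 0.15 + 0.541) ≈ 1.64707, so M₂ = 1.64707 × 5.09 ≈ 8.3836 million.
ΔM = M₂ − M₁ = 8.3836 − 8.9377 = -0.5541 million.

-0.554 million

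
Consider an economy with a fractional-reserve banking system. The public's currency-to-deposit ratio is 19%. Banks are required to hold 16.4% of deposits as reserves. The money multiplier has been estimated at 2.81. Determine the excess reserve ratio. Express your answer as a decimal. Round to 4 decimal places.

0.0695

Using m = 2.81. Since m = (1 + c)/(c + rr + e), the denominator satisfies c + rr + e = (1 + c)/m = (1 + 0.19) / 2.81 ≈ 0.423488.
With c = 0.19 and rr = 0.164, the excess reserve ratio is 0.423488 − 0.19 − 0.164 = 0.069488.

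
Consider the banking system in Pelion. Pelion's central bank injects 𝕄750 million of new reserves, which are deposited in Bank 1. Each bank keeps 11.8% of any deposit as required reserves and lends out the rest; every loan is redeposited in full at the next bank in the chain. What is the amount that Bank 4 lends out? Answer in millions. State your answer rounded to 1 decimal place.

𝕄453.9 million

Each bank lends a fraction (1 − rr) = 0.8820 of the deposit it receives, so Bank 4 receives 750·0.8820^3 and lends 750·0.8820^4 ≈ 453.8743 million.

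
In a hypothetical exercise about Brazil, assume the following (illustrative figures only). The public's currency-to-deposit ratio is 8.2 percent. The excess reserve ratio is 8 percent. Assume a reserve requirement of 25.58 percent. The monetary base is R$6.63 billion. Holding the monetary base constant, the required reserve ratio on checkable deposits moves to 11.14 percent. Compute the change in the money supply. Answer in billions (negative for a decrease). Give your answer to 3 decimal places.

R$9.069 billion

Initially m₁ = (1 + 0.082) / (0.2558 + 0.08 + 0.082) ≈ 2.58976, so M₁ = 2.58976 × 6.63 ≈ 17.1701 billion.
After the change m₂ = (1 + 0.082) / (0.1114 + 0.08 + 0.082) ≈ 3.95757, so M₂ = 3.95757 × 6.63 ≈ 26.2387 billion.
ΔM = M₂ − M₁ = 26.2387 − 17.1701 = 9.0686 billion.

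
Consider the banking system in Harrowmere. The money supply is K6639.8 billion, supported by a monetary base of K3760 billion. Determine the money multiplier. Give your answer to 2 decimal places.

1.77

The money multiplier is m = M / MB = 6639.8 / 3760 ≈ 1.76590.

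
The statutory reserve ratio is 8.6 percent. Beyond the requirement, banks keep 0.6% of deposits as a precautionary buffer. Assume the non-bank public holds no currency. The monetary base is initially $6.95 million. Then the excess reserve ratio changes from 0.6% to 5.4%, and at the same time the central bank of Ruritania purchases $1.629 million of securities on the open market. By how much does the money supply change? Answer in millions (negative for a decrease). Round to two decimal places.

-14.26 million

Before: m₁ = 1 / (0.086 + 0.006) ≈ 10.8696, MB₁ = 6.95, so M₁ = 10.8696 × 6.95 ≈ 75.5437 million.
After: m₂ = 1 / (0.086 + 0.054) ≈ 7.1429, MB₂ = 6.95 + 1.629 = 8.579, so M₂ = 7.1429 × 8.579 ≈ 61.2789 million.
ΔM = M₂ − M₁ = 61.2789 − 75.5437 = -14.2648 million.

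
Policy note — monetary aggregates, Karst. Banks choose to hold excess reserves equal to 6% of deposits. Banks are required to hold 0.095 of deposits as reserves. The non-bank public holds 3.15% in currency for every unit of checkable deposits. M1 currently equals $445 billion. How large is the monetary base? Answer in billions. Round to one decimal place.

The money multiplier is m = (1 + c) / (rr + e + c) = (1 + 0.0315) / (0.095 + 0.06 + 0.0315) ≈ 5.53083.
MB = M / m = 445 / 5.53083 ≈ 80.4581 billion.

$80.5 billion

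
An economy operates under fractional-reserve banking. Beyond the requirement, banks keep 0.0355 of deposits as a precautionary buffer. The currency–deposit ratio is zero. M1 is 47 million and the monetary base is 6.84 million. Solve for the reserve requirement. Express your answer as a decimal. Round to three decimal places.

0.110

Using m = M/MB = 47/6.84 ≈ 6.871345. Since m = (1 + c)/(c + rr + e), the denominator satisfies c + rr + e = (1 + c)/m = (1 + 0) / 6.871345 ≈ 0.145532.
With c = 0 and e = 0.0355, the reserve requirement is 0.145532 − 0 − 0.0355 = 0.110032.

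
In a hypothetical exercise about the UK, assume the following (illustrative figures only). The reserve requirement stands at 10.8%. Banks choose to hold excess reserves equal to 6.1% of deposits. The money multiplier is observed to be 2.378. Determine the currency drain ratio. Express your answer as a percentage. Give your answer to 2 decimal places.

Using m = 2.378. From m = (1 + c)/(c + rr + e), rearranging gives 1 + c = m·(c + rr + e), so c·(1 − m) = m·(rr + e) − 1.
Hence c = [m·(rr + e) − 1]/(1 − m) = [2.378 × (0.108 + 0.061) − 1] / (1 − 2.378) ≈ 0.434048.

43.40%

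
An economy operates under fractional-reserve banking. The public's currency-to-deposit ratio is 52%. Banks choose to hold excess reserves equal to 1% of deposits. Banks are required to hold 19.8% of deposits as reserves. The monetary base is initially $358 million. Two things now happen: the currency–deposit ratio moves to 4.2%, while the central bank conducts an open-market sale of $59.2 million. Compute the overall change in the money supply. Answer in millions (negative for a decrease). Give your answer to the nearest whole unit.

Before: m₁ = (1 + 0.52) / (0.198 + 0.01 + 0.52) ≈ 2.0879, MB₁ = 358, so M₁ = 2.0879 × 358 = 747.4682 million.
After: m₂ = (1 + 0.042) / (0.198 + 0.01 + 0.042) = 4.1680, MB₂ = 358 − 59.2 = 298.8, so M₂ = 4.1680 × 298.8 = 1245.3984 million.
ΔM = M₂ − M₁ = 1245.3984 − 747.4682 = 497.9302 million.

$498 million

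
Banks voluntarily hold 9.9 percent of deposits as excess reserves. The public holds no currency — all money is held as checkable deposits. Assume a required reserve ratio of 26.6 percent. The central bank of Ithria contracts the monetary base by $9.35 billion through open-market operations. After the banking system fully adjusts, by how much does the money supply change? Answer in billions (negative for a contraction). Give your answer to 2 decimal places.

The money multiplier is m = 1 / (rr + e) = 1 / (0.266 + 0.099) ≈ 2.7397.
The sale removes 9.35 billion of base, so ΔM = m × ΔMB = 2.7397 × (−9.35) ≈ -25.6162 billion.

-25.62 billion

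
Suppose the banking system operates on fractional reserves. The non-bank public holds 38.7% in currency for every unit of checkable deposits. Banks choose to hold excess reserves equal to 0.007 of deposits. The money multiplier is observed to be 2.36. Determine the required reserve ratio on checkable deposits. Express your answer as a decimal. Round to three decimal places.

0.194

Using m = 2.36. Since m = (1 + c)/(c + rr + e), the denominator satisfies c + rr + e = (1 + c)/m = (1 + 0.387) / 2.36 ≈ 0.587712.
With c = 0.387 and e = 0.007, the required reserve ratio on checkable deposits is 0.587712 − 0.387 − 0.007 = 0.193712.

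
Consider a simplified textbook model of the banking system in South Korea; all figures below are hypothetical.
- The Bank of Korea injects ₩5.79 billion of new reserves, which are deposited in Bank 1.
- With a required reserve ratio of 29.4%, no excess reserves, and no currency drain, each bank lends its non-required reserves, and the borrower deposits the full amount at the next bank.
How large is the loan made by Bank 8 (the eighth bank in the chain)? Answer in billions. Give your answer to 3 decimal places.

Each bank lends a fraction (1 − rr) = 0.7060 of the deposit it receives, so Bank 8 receives 5.79·0.7060^7 and lends 5.79·0.7060^8 ≈ 0.3574 billion.

₩0.357 billion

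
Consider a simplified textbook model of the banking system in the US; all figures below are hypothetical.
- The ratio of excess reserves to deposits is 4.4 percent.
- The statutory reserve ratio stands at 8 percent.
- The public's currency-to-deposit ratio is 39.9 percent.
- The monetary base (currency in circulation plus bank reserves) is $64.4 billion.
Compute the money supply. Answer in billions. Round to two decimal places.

The money multiplier is m = (1 + c) / (rr + e + c) = (1 + 0.399) / (0.08 + 0.044 + 0.399) ≈ 2.67495.
So M = m × MB = 2.67495 × 64.4 ≈ 172.2668 billion.

$172.27 billion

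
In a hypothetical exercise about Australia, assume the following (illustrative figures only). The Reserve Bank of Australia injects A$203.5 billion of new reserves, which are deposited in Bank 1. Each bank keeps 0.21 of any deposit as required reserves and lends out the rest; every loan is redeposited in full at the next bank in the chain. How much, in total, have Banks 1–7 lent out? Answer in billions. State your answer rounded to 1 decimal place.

A$618.5 billion

Bank i lends (1 − rr)^i of the original deposit: Bank 1 lends 203.5·0.7900 = 160.7650, Bank 2 lends 203.5·0.7900² ≈ 127.0044, and so on.
Summing a geometric series: total = 203.5·[0.7900·(1 − 0.7900^7) / (1 − 0.7900)] ≈ 618.5326 billion.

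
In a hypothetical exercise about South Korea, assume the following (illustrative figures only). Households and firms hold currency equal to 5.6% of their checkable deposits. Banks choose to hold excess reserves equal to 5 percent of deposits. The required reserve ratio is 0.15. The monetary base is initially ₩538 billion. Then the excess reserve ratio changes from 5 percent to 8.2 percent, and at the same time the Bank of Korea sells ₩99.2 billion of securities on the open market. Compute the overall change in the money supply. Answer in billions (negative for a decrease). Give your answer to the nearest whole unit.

Before: m₁ = (1 + 0.056) / (0.15 + 0.05 + 0.056) = 4.1250, MB₁ = 538, so M₁ = 4.1250 × 538 = 2219.25 billion.
After: m₂ = (1 + 0.056) / (0.15 + 0.082 + 0.056) ≈ 3.6667, MB₂ = 538 − 99.2 = 438.8, so M₂ = 3.6667 × 438.8 ≈ 1608.948 billion.
ΔM = M₂ − M₁ = 1608.948 − 2219.25 = -610.302 billion.

-610 billion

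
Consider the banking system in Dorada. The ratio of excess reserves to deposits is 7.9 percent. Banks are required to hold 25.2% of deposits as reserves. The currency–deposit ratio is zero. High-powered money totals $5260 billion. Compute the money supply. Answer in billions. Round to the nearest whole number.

$15891 billion

The money multiplier is m = 1 / (rr + e) = 1 / (0.252 + 0.079) ≈ 3.02115.
So M = m × MB = 3.02115 × 5260 = 15891.249 billion.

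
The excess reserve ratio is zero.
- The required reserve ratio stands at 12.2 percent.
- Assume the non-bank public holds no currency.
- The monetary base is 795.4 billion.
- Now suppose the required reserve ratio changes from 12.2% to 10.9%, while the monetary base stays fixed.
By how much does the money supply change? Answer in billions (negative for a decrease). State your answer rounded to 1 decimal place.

777.6 billion

Initially m₁ = 1 / (0.122) ≈ 8.19672, so M₁ = 8.19672 × 795.4 ≈ 6519.6711 billion.
After the change m₂ = 1 / (0.109) ≈ 9.17431, so M₂ = 9.17431 × 795.4 ≈ 7297.2462 billion.
ΔM = M₂ − M₁ = 7297.2462 − 6519.6711 = 777.5751 billion.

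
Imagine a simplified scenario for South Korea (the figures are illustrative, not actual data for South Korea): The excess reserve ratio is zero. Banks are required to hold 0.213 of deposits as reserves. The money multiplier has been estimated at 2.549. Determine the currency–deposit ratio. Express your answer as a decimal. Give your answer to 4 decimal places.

0.2951

Using m = 2.549. From m = (1 + c)/(c + rr + e), rearranging gives 1 + c = m·(c + rr + e), so c·(1 − m) = m·(rr + e) − 1.
Hence c = [m·(rr + e) − 1]/(1 − m) = [2.549 × (0.213 + 0) − 1] / (1 − 2.549) ≈ 0.295070.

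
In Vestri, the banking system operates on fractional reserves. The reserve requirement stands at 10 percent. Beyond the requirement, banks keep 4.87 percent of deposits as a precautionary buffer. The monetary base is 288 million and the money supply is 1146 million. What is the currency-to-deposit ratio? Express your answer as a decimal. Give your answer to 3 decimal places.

0.137

Using m = M/MB = 1146/288 ≈ 3.979167. From m = (1 + c)/(c + rr + e), rearranging gives 1 + c = m·(c + rr + e), so c·(1 − m) = m·(rr + e) − 1.
Hence c = [m·(rr + e) − 1]/(1 − m) = [3.979167 × (0.1 + 0.0487) − 1] / (1 − 3.979167) ≈ 0.137051.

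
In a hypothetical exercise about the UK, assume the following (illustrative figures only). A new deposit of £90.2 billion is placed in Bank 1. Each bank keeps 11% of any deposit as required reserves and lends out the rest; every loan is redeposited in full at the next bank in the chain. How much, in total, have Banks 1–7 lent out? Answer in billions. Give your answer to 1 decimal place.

£407.0 billion

Bank i lends (1 − rr)^i of the original deposit: Bank 1 lends 90.2·0.8900 = 80.2780, Bank 2 lends 90.2·0.8900² ≈ 71.4474, and so on.
Summing a geometric series: total = 90.2·[0.8900·(1 − 0.8900^7) / (1 − 0.8900)] ≈ 406.9997 billion.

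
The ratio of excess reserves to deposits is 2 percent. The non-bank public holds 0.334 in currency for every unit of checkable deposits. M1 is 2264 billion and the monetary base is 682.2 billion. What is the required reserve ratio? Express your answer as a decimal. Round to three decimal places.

Using m = M/MB = 2264/682.2 ≈ 3.318675. Since m = (1 + c)/(c + rr + e), the denominator satisfies c + rr + e = (1 + c)/m = (1 + 0.334) / 3.318675 ≈ 0.401968.
With c = 0.334 and e = 0.02, the required reserve ratio is 0.401968 − 0.334 − 0.02 = 0.047968.

0.048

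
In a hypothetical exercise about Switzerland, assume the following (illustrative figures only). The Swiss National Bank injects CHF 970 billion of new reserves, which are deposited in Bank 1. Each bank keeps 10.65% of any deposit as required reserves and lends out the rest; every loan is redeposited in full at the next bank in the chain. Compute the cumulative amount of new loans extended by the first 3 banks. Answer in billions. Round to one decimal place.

Bank i lends (1 − rr)^i of the original deposit: Bank 1 lends 970·0.8935 = 866.6950, Bank 2 lends 970·0.8935² ≈ 774.3920, and so on.
Summing a geometric series: total = 970·[0.8935·(1 − 0.8935^3) / (1 − 0.8935)] ≈ 2333.0062 billion.

CHF 2333.0 billion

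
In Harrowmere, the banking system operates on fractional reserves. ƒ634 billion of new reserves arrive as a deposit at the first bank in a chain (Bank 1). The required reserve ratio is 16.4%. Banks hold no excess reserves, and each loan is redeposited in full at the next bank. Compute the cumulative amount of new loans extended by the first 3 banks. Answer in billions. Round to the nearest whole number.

Bank i lends (1 − rr)^i of the original deposit: Bank 1 lends 634·0.8360 = 530.0240, Bank 2 lends 634·0.8360² ≈ 443.1001, and so on.
Summing a geometric series: total = 634·[0.8360·(1 − 0.8360^3) / (1 − 0.8360)] ≈ 1343.5557 billion.

ƒ1344 billion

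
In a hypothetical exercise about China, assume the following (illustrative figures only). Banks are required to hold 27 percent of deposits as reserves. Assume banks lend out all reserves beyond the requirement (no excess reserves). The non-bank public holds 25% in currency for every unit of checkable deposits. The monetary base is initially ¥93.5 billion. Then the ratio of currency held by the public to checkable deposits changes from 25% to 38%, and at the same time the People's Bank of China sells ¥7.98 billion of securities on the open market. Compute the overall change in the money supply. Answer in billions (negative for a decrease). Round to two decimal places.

Before: m₁ = (1 + 0.25) / (0.27 + 0.25) ≈ 2.40385, MB₁ = 93.5, so M₁ = 2.40385 × 93.5 ≈ 224.76 billion.
After: m₂ = (1 + 0.38) / (0.27 + 0.38) ≈ 2.12308, MB₂ = 93.5 − 7.98 = 85.52, so M₂ = 2.12308 × 85.52 ≈ 181.5658 billion.
ΔM = M₂ − M₁ = 181.5658 − 224.76 = -43.1942 billion.

-43.19 billion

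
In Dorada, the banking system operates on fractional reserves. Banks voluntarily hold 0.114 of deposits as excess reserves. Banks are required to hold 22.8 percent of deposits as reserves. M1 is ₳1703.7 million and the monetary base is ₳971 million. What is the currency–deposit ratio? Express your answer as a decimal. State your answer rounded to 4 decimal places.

Using m = M/MB = 1703.7/971 ≈ 1.754583. From m = (1 + c)/(c + rr + e), rearranging gives 1 + c = m·(c + rr + e), so c·(1 − m) = m·(rr + e) − 1.
Hence c = [m·(rr + e) − 1]/(1 − m) = [1.754583 × (0.228 + 0.114) − 1] / (1 − 1.754583) ≈ 0.530005.

0.5300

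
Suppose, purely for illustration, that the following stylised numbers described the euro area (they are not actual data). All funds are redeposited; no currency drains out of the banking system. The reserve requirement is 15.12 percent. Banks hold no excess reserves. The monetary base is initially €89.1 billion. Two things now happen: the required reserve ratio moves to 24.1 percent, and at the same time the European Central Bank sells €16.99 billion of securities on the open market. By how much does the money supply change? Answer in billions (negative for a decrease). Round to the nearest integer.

Before: m₁ = 1 / (0.1512) ≈ 6.6138, MB₁ = 89.1, so M₁ = 6.6138 × 89.1 ≈ 589.2896 billion.
After: m₂ = 1 / (0.241) ≈ 4.1494, MB₂ = 89.1 − 16.99 = 72.11, so M₂ = 4.1494 × 72.11 ≈ 299.2132 billion.
ΔM = M₂ − M₁ = 299.2132 − 589.2896 = -290.0764 billion.

-290 billion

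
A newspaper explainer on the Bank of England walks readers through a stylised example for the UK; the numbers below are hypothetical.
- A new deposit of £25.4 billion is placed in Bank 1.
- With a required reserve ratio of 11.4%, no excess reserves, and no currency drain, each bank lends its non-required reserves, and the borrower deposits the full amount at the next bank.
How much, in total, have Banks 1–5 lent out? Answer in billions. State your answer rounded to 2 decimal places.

£89.63 billion

Bank i lends (1 − rr)^i of the original deposit: Bank 1 lends 25.4·0.8860 = 22.5044, Bank 2 lends 25.4·0.8860² ≈ 19.9389, and so on.
Summing a geometric series: total = 25.4·[0.8860·(1 − 0.8860^5) / (1 − 0.8860)] ≈ 89.6288 billion.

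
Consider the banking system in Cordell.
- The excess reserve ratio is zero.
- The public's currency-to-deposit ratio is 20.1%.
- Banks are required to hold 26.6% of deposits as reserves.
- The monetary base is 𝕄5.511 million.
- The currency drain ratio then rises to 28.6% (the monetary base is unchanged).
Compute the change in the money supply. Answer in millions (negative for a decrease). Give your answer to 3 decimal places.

Initially m₁ = (1 + 0.201) / (0.266 + 0.201) ≈ 2.57173, so M₁ = 2.57173 × 5.511 ≈ 14.1728 million.
After the change m₂ = (1 + 0.286) / (0.266 + 0.286) ≈ 2.32971, so M₂ = 2.32971 × 5.511 ≈ 12.839 million.
ΔM = M₂ − M₁ = 12.839 − 14.1728 = -1.3338 million.

-1.334 million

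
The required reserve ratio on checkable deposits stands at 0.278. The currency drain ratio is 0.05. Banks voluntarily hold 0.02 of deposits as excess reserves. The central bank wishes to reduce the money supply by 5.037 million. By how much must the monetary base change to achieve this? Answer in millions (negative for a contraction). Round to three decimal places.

-1.669 million

The money multiplier is m = (1 + c) / (rr + e + c) = (1 + 0.05) / (0.278 + 0.02 + 0.05) ≈ 3.01724.
ΔMB = ΔM / m = (−5.037) / 3.01724 ≈ -1.6694 million.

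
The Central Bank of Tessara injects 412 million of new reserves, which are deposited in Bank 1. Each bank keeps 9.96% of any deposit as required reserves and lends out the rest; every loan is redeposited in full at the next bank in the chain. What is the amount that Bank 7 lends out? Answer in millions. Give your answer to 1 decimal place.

197.7 million

Each bank lends a fraction (1 − rr) = 0.9004 of the deposit it receives, so Bank 7 receives 412·0.9004^6 and lends 412·0.9004^7 ≈ 197.6722 million.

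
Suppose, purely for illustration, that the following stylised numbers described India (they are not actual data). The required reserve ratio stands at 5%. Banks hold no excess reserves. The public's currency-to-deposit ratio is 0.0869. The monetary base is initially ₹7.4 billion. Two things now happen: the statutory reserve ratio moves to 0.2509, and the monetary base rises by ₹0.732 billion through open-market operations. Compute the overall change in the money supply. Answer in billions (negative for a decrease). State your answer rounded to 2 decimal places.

Before: m₁ = (1 + 0.0869) / (0.05 + 0.0869) ≈ 7.9394, MB₁ = 7.4, so M₁ = 7.9394 × 7.4 ≈ 58.7516 billion.
After: m₂ = (1 + 0.0869) / (0.2509 + 0.0869) ≈ 3.2176, MB₂ = 7.4 + 0.732 = 8.132, so M₂ = 3.2176 × 8.132 ≈ 26.1655 billion.
ΔM = M₂ − M₁ = 26.1655 − 58.7516 = -32.5861 billion.

-32.59 billion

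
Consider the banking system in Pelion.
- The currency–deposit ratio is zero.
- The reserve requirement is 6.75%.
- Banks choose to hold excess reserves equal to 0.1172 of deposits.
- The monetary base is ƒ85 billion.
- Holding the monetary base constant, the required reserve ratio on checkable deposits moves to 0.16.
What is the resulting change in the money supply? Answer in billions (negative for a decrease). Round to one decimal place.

Initially m₁ = 1 / (0.0675 + 0.1172) ≈ 5.4142, so M₁ = 5.4142 × 85 = 460.207 billion.
After the change m₂ = 1 / (0.16 + 0.1172) ≈ 3.6075, so M₂ = 3.6075 × 85 = 306.6375 billion.
ΔM = M₂ − M₁ = 306.6375 − 460.207 = -153.5695 billion.

-153.6 billion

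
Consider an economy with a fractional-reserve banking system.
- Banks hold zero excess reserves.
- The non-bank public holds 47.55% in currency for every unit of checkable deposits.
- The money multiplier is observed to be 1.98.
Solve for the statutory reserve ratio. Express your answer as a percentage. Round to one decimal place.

27.0%

Using m = 1.98. Since m = (1 + c)/(c + rr + e), the denominator satisfies c + rr + e = (1 + c)/m = (1 + 0.4755) / 1.98 ≈ 0.745202.
With c = 0.4755 and e = 0, the statutory reserve ratio is 0.745202 − 0.4755 − 0 = 0.269702.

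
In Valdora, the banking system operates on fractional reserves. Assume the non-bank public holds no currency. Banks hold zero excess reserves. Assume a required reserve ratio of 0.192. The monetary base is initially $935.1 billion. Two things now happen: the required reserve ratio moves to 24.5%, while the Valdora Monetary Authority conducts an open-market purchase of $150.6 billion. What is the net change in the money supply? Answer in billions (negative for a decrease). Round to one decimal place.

Before: m₁ = 1 / (0.192) ≈ 5.208333, MB₁ = 935.1, so M₁ = 5.208333 × 935.1 ≈ 4870.3122 billion.
After: m₂ = 1 / (0.245) ≈ 4.081633, MB₂ = 935.1 + 150.6 = 1085.7, so M₂ = 4.081633 × 1085.7 ≈ 4431.4289 billion.
ΔM = M₂ − M₁ = 4431.4289 − 4870.3122 = -438.8833 billion.

-438.9 billion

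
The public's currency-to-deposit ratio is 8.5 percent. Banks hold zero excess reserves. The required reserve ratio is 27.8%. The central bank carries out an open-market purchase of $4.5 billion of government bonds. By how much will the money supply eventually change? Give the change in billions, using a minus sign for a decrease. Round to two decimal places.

The money multiplier is m = (1 + c) / (rr + c) = (1 + 0.085) / (0.278 + 0.085) ≈ 2.9890.
The purchase adds 4.5 billion of base, so ΔM = m × ΔMB = 2.9890 × (+4.5) = 13.4505 billion.

$13.45 billion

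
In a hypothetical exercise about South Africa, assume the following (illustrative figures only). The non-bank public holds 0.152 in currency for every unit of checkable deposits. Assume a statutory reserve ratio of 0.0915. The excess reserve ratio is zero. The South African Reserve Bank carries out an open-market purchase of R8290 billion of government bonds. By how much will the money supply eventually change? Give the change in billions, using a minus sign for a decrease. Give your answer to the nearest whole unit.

The money multiplier is m = (1 + c) / (rr + c) = (1 + 0.152) / (0.0915 + 0.152) ≈ 4.73101.
The purchase adds 8290 billion of base, so ΔM = m × ΔMB = 4.73101 × (+8290) = 39220.0729 billion.

R39220 billion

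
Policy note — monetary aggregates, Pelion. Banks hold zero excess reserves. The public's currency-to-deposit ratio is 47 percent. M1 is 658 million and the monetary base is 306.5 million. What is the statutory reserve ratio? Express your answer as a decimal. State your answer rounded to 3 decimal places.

Using m = M/MB = 658/306.5 ≈ 2.146819. Since m = (1 + c)/(c + rr + e), the denominator satisfies c + rr + e = (1 + c)/m = (1 + 0.47) / 2.146819 ≈ 0.684734.
With c = 0.47 and e = 0, the statutory reserve ratio is 0.684734 − 0.47 − 0 = 0.214734.

0.215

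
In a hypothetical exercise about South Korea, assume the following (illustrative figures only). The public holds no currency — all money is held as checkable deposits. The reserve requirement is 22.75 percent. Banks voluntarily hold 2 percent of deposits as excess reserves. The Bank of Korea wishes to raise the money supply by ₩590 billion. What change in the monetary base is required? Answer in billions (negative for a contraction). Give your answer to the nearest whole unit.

The money multiplier is m = 1 / (rr + e) = 1 / (0.2275 + 0.02) ≈ 4.0404.
ΔMB = ΔM / m = (+590) / 4.0404 ≈ 146.0251 billion.

₩146 billion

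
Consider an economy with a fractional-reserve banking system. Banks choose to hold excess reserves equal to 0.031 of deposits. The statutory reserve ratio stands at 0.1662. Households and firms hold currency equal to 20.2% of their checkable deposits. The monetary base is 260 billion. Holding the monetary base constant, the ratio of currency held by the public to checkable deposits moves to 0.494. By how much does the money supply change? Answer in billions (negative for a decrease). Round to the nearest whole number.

-221 billion

Initially m₁ = (1 + 0.202) / (0.1662 + 0.031 + 0.202) ≈ 3.0110, so M₁ = 3.0110 × 260 = 782.86 billion.
After the change m₂ = (1 + 0.494) / (0.1662 + 0.031 + 0.494) ≈ 2.1615, so M₂ = 2.1615 × 260 = 561.99 billion.
ΔM = M₂ − M₁ = 561.99 − 782.86 = -220.87 billion.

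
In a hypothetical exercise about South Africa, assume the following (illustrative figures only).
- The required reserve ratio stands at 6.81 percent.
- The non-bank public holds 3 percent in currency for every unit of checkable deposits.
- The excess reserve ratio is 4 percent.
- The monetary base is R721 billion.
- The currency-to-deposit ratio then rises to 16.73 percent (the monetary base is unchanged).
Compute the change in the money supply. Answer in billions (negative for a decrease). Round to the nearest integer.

Initially m₁ = (1 + 0.03) / (0.0681 + 0.04 + 0.03) ≈ 7.4584, so M₁ = 7.4584 × 721 = 5377.5064 billion.
After the change m₂ = (1 + 0.1673) / (0.0681 + 0.04 + 0.1673) ≈ 4.2386, so M₂ = 4.2386 × 721 = 3056.0306 billion.
ΔM = M₂ − M₁ = 3056.0306 − 5377.5064 = -2321.4758 billion.

-2321 billion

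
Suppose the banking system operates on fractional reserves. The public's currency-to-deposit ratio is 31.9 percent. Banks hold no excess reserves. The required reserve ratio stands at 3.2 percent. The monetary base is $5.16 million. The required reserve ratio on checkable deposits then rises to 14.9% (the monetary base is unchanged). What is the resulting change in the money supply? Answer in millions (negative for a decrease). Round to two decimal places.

Initially m₁ = (1 + 0.319) / (0.032 + 0.319) ≈ 3.7578, so M₁ = 3.7578 × 5.16 ≈ 19.3902 million.
After the change m₂ = (1 + 0.319) / (0.149 + 0.319) ≈ 2.8184, so M₂ = 2.8184 × 5.16 ≈ 14.5429 million.
ΔM = M₂ − M₁ = 14.5429 − 19.3902 = -4.8473 million.

-4.85 million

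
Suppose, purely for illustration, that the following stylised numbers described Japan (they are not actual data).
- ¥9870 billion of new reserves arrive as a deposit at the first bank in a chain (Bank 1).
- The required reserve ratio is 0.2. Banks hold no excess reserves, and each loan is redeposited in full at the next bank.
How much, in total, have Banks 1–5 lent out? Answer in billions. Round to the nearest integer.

¥26543 billion

Bank i lends (1 − rr)^i of the original deposit: Bank 1 lends 9870·0.8000 = 7896.0000, Bank 2 lends 9870·0.8000² = 6316.8000, and so on.
Summing a geometric series: total = 9870·[0.8000·(1 − 0.8000^5) / (1 − 0.8000)] = 26543.1936 billion.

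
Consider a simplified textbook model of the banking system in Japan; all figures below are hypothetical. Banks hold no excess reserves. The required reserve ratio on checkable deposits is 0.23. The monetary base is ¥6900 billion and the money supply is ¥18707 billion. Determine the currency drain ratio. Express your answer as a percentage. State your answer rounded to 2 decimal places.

22.00%

Using m = M/MB = 18707/6900 ≈ 2.711159. From m = (1 + c)/(c + rr + e), rearranging gives 1 + c = m·(c + rr + e), so c·(1 − m) = m·(rr + e) − 1.
Hence c = [m·(rr + e) − 1]/(1 − m) = [2.711159 × (0.23 + 0) − 1] / (1 − 2.711159) ≈ 0.219987.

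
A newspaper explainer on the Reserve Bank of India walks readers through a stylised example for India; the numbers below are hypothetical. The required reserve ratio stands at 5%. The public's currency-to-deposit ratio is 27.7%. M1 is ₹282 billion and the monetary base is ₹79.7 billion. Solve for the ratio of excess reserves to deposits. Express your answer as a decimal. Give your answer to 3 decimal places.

Using m = M/MB = 282/79.7 ≈ 3.538269. Since m = (1 + c)/(c + rr + e), the denominator satisfies c + rr + e = (1 + c)/m = (1 + 0.277) / 3.538269 ≈ 0.360911.
With c = 0.277 and rr = 0.05, the ratio of excess reserves to deposits is 0.360911 − 0.277 − 0.05 = 0.033911.

0.034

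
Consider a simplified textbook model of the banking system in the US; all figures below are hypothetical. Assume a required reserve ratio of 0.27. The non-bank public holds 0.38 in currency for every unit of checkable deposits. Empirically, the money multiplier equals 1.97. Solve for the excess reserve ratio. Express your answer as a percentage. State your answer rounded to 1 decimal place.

5.1%

Using m = 1.97. Since m = (1 + c)/(c + rr + e), the denominator satisfies c + rr + e = (1 + c)/m = (1 + 0.38) / 1.97 ≈ 0.700508.
With c = 0.38 and rr = 0.27, the excess reserve ratio is 0.700508 − 0.38 − 0.27 = 0.050508.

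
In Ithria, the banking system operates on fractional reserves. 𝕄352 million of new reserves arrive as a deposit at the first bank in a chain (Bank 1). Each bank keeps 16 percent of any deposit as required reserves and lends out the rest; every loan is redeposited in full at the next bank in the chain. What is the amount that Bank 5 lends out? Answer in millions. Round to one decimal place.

𝕄147.2 million

Each bank lends a fraction (1 − rr) = 0.8400 of the deposit it receives, so Bank 5 receives 352·0.8400^4 and lends 352·0.8400^5 ≈ 147.2106 million.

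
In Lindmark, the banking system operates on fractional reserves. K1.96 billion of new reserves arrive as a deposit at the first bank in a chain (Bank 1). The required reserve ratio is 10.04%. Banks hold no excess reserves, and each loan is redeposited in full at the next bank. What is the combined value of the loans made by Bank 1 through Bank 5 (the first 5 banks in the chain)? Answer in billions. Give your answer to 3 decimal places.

Bank i lends (1 − rr)^i of the original deposit: Bank 1 lends 1.96·0.8996 ≈ 1.7632, Bank 2 lends 1.96·0.8996² ≈ 1.5862, and so on.
Summing a geometric series: total = 1.96·[0.8996·(1 − 0.8996^5) / (1 − 0.8996)] ≈ 7.2148 billion.

K7.215 billion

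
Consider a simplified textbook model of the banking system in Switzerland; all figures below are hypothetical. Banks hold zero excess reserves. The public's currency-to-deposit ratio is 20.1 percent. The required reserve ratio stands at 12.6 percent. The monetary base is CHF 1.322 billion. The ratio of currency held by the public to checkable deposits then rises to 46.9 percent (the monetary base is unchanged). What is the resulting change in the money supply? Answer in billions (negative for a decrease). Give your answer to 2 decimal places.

-1.59 billion

Initially m₁ = (1 + 0.201) / (0.126 + 0.201) ≈ 3.6728, so M₁ = 3.6728 × 1.322 ≈ 4.8554 billion.
After the change m₂ = (1 + 0.469) / (0.126 + 0.469) ≈ 2.4689, so M₂ = 2.4689 × 1.322 ≈ 3.2639 billion.
ΔM = M₂ − M₁ = 3.2639 − 4.8554 = -1.5915 billion.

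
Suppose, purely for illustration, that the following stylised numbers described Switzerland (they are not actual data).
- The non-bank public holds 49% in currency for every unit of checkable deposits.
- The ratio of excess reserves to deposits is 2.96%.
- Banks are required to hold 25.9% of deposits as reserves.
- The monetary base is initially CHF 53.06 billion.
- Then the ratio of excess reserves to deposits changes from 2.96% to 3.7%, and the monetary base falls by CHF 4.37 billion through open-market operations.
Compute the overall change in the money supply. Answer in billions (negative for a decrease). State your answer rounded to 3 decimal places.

-9.240 billion

Before: m₁ = (1 + 0.49) / (0.259 + 0.0296 + 0.49) ≈ 1.913691, MB₁ = 53.06, so M₁ = 1.913691 × 53.06 ≈ 101.5404 billion.
After: m₂ = (1 + 0.49) / (0.259 + 0.037 + 0.49) ≈ 1.895674, MB₂ = 53.06 − 4.37 = 48.69, so M₂ = 1.895674 × 48.69 ≈ 92.3004 billion.
ΔM = M₂ − M₁ = 92.3004 − 101.5404 = -9.24 billion.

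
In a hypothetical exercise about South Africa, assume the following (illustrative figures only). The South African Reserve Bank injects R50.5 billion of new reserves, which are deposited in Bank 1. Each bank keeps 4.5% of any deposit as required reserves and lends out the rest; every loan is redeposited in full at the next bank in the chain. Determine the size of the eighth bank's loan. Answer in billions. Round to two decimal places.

Each bank lends a fraction (1 − rr) = 0.9550 of the deposit it receives, so Bank 8 receives 50.5·0.9550^7 and lends 50.5·0.9550^8 ≈ 34.9396 billion.

R34.94 billion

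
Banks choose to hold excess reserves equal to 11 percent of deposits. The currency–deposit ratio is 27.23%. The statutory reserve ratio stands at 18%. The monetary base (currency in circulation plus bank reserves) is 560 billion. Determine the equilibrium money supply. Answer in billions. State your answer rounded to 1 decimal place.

1267.1 billion

The money multiplier is m = (1 + c) / (rr + e + c) = (1 + 0.2723) / (0.18 + 0.11 + 0.2723) ≈ 2.26267.
So M = m × MB = 2.26267 × 560 = 1267.0952 billion.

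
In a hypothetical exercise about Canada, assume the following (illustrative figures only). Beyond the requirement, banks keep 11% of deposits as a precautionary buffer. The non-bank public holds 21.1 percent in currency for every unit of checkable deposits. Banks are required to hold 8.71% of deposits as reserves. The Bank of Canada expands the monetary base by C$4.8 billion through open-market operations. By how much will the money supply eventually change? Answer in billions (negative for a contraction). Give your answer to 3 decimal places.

The money multiplier is m = (1 + c) / (rr + e + c) = (1 + 0.211) / (0.0871 + 0.11 + 0.211) ≈ 2.96741.
The purchase adds 4.8 billion of base, so ΔM = m × ΔMB = 2.96741 × (+4.8) ≈ 14.2436 billion.

C$14.244 billion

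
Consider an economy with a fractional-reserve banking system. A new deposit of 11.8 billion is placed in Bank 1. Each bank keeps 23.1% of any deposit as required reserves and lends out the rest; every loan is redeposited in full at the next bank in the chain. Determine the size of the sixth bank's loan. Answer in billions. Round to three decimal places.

Each bank lends a fraction (1 − rr) = 0.7690 of the deposit it receives, so Bank 6 receives 11.8·0.7690^5 and lends 11.8·0.7690^6 ≈ 2.4403 billion.

2.440 billion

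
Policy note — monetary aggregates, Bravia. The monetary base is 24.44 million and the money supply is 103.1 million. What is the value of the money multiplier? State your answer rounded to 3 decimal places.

4.218

The money multiplier is m = M / MB = 103.1 / 24.44 ≈ 4.21849.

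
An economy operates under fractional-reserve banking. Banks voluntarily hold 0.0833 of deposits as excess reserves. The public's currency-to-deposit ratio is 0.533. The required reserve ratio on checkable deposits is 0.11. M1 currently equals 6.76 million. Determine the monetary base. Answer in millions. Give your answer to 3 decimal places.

The money multiplier is m = (1 + c) / (rr + e + c) = (1 + 0.533) / (0.11 + 0.0833 + 0.533) ≈ 2.11070.
MB = M / m = 6.76 / 2.11070 ≈ 3.2027 million.

3.203 million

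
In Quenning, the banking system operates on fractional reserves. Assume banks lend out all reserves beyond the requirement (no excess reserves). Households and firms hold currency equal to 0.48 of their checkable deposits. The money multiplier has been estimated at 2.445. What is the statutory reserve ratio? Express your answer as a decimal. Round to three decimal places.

0.125

Using m = 2.445. Since m = (1 + c)/(c + rr + e), the denominator satisfies c + rr + e = (1 + c)/m = (1 + 0.48) / 2.445 ≈ 0.605317.
With c = 0.48 and e = 0, the statutory reserve ratio is 0.605317 − 0.48 − 0 = 0.125317.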